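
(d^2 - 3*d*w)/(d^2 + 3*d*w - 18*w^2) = d/(d + 6*w)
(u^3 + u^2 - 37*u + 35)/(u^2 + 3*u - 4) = (u^2 + 2*u - 35)/(u + 4)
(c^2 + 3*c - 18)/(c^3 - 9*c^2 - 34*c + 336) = (c - 3)/(c^2 - 15*c + 56)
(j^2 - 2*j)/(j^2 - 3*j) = (j - 2)/(j - 3)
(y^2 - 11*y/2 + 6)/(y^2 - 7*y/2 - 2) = (2*y - 3)/(2*y + 1)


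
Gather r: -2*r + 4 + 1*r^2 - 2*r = r^2 - 4*r + 4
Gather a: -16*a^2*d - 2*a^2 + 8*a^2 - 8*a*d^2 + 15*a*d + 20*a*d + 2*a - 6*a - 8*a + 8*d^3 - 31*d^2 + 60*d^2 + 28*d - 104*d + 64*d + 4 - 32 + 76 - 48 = a^2*(6 - 16*d) + a*(-8*d^2 + 35*d - 12) + 8*d^3 + 29*d^2 - 12*d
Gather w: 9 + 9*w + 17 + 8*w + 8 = 17*w + 34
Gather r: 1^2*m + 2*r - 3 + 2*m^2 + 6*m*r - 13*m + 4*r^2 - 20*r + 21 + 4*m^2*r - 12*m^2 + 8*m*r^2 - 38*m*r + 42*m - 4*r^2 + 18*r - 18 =-10*m^2 + 8*m*r^2 + 30*m + r*(4*m^2 - 32*m)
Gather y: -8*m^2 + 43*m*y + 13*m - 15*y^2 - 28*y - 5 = -8*m^2 + 13*m - 15*y^2 + y*(43*m - 28) - 5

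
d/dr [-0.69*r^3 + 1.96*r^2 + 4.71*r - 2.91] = -2.07*r^2 + 3.92*r + 4.71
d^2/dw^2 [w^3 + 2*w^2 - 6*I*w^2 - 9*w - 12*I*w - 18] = 6*w + 4 - 12*I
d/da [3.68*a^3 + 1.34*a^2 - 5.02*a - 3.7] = 11.04*a^2 + 2.68*a - 5.02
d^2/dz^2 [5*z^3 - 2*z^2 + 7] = 30*z - 4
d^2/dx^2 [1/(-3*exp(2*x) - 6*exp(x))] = 2*(-4*(exp(x) + 1)^2 + (exp(x) + 2)*(2*exp(x) + 1))*exp(-x)/(3*(exp(x) + 2)^3)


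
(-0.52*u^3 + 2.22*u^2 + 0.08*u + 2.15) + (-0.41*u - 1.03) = -0.52*u^3 + 2.22*u^2 - 0.33*u + 1.12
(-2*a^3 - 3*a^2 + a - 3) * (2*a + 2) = -4*a^4 - 10*a^3 - 4*a^2 - 4*a - 6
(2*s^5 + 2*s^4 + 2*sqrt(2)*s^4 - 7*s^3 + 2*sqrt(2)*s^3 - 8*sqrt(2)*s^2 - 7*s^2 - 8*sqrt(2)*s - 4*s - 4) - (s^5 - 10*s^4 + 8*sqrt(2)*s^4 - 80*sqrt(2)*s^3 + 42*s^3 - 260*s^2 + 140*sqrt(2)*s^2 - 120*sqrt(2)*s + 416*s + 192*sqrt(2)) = s^5 - 6*sqrt(2)*s^4 + 12*s^4 - 49*s^3 + 82*sqrt(2)*s^3 - 148*sqrt(2)*s^2 + 253*s^2 - 420*s + 112*sqrt(2)*s - 192*sqrt(2) - 4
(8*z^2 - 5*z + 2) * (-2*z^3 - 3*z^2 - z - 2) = -16*z^5 - 14*z^4 + 3*z^3 - 17*z^2 + 8*z - 4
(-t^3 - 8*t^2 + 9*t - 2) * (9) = -9*t^3 - 72*t^2 + 81*t - 18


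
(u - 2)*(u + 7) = u^2 + 5*u - 14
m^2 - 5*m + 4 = (m - 4)*(m - 1)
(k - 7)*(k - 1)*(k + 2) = k^3 - 6*k^2 - 9*k + 14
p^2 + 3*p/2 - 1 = (p - 1/2)*(p + 2)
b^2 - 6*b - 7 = (b - 7)*(b + 1)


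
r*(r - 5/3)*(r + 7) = r^3 + 16*r^2/3 - 35*r/3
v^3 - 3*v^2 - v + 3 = (v - 3)*(v - 1)*(v + 1)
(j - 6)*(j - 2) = j^2 - 8*j + 12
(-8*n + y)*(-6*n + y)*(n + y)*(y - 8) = 48*n^3*y - 384*n^3 + 34*n^2*y^2 - 272*n^2*y - 13*n*y^3 + 104*n*y^2 + y^4 - 8*y^3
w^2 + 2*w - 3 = (w - 1)*(w + 3)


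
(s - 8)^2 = s^2 - 16*s + 64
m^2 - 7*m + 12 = (m - 4)*(m - 3)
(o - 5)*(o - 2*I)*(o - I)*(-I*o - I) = -I*o^4 - 3*o^3 + 4*I*o^3 + 12*o^2 + 7*I*o^2 + 15*o - 8*I*o - 10*I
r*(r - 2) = r^2 - 2*r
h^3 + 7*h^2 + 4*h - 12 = (h - 1)*(h + 2)*(h + 6)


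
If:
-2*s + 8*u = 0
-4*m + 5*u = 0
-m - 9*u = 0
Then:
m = 0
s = 0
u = 0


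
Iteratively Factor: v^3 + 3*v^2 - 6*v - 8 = (v - 2)*(v^2 + 5*v + 4) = (v - 2)*(v + 1)*(v + 4)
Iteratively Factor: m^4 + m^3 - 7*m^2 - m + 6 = (m - 2)*(m^3 + 3*m^2 - m - 3) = (m - 2)*(m + 3)*(m^2 - 1) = (m - 2)*(m - 1)*(m + 3)*(m + 1)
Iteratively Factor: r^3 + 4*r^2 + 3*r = (r)*(r^2 + 4*r + 3) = r*(r + 1)*(r + 3)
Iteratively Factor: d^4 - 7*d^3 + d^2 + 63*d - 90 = (d - 5)*(d^3 - 2*d^2 - 9*d + 18) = (d - 5)*(d - 2)*(d^2 - 9) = (d - 5)*(d - 3)*(d - 2)*(d + 3)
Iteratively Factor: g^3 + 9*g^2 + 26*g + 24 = (g + 2)*(g^2 + 7*g + 12) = (g + 2)*(g + 4)*(g + 3)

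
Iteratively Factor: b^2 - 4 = (b + 2)*(b - 2)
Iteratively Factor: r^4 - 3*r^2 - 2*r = (r)*(r^3 - 3*r - 2) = r*(r + 1)*(r^2 - r - 2) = r*(r - 2)*(r + 1)*(r + 1)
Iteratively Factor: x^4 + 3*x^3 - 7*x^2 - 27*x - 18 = (x + 3)*(x^3 - 7*x - 6) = (x - 3)*(x + 3)*(x^2 + 3*x + 2) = (x - 3)*(x + 2)*(x + 3)*(x + 1)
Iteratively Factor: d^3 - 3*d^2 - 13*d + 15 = (d - 1)*(d^2 - 2*d - 15) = (d - 5)*(d - 1)*(d + 3)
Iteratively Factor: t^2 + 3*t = (t + 3)*(t)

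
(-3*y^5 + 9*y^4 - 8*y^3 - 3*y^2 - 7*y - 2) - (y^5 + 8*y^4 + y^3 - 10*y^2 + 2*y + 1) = -4*y^5 + y^4 - 9*y^3 + 7*y^2 - 9*y - 3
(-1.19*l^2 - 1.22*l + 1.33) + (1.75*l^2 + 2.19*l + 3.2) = 0.56*l^2 + 0.97*l + 4.53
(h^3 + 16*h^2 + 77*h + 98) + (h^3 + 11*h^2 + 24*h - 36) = 2*h^3 + 27*h^2 + 101*h + 62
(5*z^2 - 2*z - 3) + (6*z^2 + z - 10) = 11*z^2 - z - 13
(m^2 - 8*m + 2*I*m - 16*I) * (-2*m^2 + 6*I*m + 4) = -2*m^4 + 16*m^3 + 2*I*m^3 - 8*m^2 - 16*I*m^2 + 64*m + 8*I*m - 64*I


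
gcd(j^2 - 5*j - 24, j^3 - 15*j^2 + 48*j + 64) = j - 8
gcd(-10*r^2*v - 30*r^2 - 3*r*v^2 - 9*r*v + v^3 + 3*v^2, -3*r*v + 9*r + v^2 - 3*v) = 1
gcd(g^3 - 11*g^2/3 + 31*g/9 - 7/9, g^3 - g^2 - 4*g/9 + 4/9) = g - 1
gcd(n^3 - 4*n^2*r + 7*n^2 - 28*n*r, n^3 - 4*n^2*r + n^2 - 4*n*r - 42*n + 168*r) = -n^2 + 4*n*r - 7*n + 28*r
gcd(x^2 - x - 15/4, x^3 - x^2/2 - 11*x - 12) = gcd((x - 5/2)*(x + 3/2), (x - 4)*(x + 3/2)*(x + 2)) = x + 3/2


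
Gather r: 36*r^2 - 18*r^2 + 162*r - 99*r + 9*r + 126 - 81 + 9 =18*r^2 + 72*r + 54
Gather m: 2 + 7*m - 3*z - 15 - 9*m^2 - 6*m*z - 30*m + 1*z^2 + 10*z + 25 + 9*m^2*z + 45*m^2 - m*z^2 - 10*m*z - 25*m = m^2*(9*z + 36) + m*(-z^2 - 16*z - 48) + z^2 + 7*z + 12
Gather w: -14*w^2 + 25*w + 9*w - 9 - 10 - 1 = -14*w^2 + 34*w - 20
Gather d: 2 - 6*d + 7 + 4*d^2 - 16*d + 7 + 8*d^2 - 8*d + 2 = 12*d^2 - 30*d + 18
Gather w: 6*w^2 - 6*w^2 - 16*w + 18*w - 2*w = 0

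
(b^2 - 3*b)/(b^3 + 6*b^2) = (b - 3)/(b*(b + 6))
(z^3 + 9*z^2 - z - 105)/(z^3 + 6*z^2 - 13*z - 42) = (z + 5)/(z + 2)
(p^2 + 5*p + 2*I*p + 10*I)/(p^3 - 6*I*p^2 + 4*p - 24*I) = (p + 5)/(p^2 - 8*I*p - 12)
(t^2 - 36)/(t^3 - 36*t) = 1/t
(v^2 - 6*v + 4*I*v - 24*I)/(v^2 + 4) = (v^2 + v*(-6 + 4*I) - 24*I)/(v^2 + 4)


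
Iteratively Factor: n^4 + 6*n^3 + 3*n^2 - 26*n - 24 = (n + 4)*(n^3 + 2*n^2 - 5*n - 6) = (n + 3)*(n + 4)*(n^2 - n - 2) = (n - 2)*(n + 3)*(n + 4)*(n + 1)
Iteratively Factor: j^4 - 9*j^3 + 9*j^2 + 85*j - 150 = (j - 5)*(j^3 - 4*j^2 - 11*j + 30) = (j - 5)^2*(j^2 + j - 6) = (j - 5)^2*(j + 3)*(j - 2)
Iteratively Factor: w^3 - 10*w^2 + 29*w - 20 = (w - 5)*(w^2 - 5*w + 4) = (w - 5)*(w - 4)*(w - 1)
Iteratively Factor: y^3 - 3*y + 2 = (y + 2)*(y^2 - 2*y + 1) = (y - 1)*(y + 2)*(y - 1)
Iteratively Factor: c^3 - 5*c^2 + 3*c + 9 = (c - 3)*(c^2 - 2*c - 3) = (c - 3)^2*(c + 1)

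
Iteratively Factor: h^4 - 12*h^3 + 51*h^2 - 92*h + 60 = (h - 2)*(h^3 - 10*h^2 + 31*h - 30) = (h - 2)^2*(h^2 - 8*h + 15) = (h - 3)*(h - 2)^2*(h - 5)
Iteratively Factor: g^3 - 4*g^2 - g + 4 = (g - 1)*(g^2 - 3*g - 4) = (g - 4)*(g - 1)*(g + 1)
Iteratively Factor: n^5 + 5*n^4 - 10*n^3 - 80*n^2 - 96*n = (n - 4)*(n^4 + 9*n^3 + 26*n^2 + 24*n) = n*(n - 4)*(n^3 + 9*n^2 + 26*n + 24) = n*(n - 4)*(n + 4)*(n^2 + 5*n + 6) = n*(n - 4)*(n + 2)*(n + 4)*(n + 3)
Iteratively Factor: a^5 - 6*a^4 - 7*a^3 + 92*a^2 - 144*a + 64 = (a - 4)*(a^4 - 2*a^3 - 15*a^2 + 32*a - 16) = (a - 4)*(a - 1)*(a^3 - a^2 - 16*a + 16) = (a - 4)*(a - 1)^2*(a^2 - 16) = (a - 4)^2*(a - 1)^2*(a + 4)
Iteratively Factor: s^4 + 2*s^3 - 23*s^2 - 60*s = (s - 5)*(s^3 + 7*s^2 + 12*s) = s*(s - 5)*(s^2 + 7*s + 12) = s*(s - 5)*(s + 3)*(s + 4)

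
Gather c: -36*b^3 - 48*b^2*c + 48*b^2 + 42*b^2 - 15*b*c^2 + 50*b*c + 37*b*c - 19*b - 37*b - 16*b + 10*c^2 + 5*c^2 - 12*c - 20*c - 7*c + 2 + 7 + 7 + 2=-36*b^3 + 90*b^2 - 72*b + c^2*(15 - 15*b) + c*(-48*b^2 + 87*b - 39) + 18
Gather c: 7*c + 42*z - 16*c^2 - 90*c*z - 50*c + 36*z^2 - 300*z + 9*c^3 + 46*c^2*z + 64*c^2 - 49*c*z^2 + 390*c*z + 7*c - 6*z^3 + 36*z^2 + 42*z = 9*c^3 + c^2*(46*z + 48) + c*(-49*z^2 + 300*z - 36) - 6*z^3 + 72*z^2 - 216*z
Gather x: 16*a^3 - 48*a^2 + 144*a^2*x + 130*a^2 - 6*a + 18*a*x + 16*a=16*a^3 + 82*a^2 + 10*a + x*(144*a^2 + 18*a)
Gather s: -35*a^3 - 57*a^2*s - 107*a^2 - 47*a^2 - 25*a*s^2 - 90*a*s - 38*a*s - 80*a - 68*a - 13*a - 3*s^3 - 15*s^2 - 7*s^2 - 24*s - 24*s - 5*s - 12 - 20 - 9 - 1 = -35*a^3 - 154*a^2 - 161*a - 3*s^3 + s^2*(-25*a - 22) + s*(-57*a^2 - 128*a - 53) - 42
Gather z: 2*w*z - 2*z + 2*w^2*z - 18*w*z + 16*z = z*(2*w^2 - 16*w + 14)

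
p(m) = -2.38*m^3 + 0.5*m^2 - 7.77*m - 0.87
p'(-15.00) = -1629.27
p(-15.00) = 8260.68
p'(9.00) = -577.11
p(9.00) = -1765.32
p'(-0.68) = -11.75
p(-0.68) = 5.39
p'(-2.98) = -74.16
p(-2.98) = 89.71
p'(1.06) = -14.73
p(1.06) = -11.38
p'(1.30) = -18.54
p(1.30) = -15.35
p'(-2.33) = -48.86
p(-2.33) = 50.05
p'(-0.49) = -9.97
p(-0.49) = 3.34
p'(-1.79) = -32.44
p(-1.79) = 28.29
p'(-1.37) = -22.54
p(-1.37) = 16.83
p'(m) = -7.14*m^2 + 1.0*m - 7.77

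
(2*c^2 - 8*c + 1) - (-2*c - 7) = 2*c^2 - 6*c + 8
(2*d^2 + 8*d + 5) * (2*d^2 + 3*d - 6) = 4*d^4 + 22*d^3 + 22*d^2 - 33*d - 30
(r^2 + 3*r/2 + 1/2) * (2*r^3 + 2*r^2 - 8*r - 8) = 2*r^5 + 5*r^4 - 4*r^3 - 19*r^2 - 16*r - 4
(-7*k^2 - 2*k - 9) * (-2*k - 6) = 14*k^3 + 46*k^2 + 30*k + 54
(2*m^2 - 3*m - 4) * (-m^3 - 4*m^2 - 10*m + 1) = -2*m^5 - 5*m^4 - 4*m^3 + 48*m^2 + 37*m - 4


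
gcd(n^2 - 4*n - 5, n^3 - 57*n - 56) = n + 1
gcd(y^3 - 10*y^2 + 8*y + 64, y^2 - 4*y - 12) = y + 2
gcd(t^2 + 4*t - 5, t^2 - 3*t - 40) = t + 5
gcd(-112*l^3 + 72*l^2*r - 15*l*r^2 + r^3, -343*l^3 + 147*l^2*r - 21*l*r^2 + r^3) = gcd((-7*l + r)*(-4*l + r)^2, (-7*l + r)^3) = -7*l + r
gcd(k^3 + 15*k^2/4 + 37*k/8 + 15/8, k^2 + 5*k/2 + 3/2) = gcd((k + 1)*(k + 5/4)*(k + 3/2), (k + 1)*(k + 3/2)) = k^2 + 5*k/2 + 3/2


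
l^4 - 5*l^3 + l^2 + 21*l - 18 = (l - 3)^2*(l - 1)*(l + 2)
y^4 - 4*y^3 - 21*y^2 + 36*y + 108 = (y - 6)*(y - 3)*(y + 2)*(y + 3)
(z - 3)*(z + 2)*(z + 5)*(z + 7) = z^4 + 11*z^3 + 17*z^2 - 107*z - 210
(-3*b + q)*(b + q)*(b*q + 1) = -3*b^3*q - 2*b^2*q^2 - 3*b^2 + b*q^3 - 2*b*q + q^2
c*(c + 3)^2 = c^3 + 6*c^2 + 9*c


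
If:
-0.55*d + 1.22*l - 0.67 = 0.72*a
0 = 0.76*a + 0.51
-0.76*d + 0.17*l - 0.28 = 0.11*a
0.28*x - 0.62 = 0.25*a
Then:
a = -0.67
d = -0.26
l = 0.03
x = 1.62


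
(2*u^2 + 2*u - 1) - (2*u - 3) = 2*u^2 + 2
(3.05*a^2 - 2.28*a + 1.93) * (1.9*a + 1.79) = 5.795*a^3 + 1.1275*a^2 - 0.4142*a + 3.4547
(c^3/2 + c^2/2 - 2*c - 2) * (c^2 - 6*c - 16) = c^5/2 - 5*c^4/2 - 13*c^3 + 2*c^2 + 44*c + 32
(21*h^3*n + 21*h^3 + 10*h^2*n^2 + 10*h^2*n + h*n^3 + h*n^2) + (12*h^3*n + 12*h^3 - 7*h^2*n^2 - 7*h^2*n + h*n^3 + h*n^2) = 33*h^3*n + 33*h^3 + 3*h^2*n^2 + 3*h^2*n + 2*h*n^3 + 2*h*n^2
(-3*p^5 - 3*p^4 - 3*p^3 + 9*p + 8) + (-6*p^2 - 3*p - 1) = -3*p^5 - 3*p^4 - 3*p^3 - 6*p^2 + 6*p + 7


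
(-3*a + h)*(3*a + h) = -9*a^2 + h^2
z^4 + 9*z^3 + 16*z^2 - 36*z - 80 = (z - 2)*(z + 2)*(z + 4)*(z + 5)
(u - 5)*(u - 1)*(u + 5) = u^3 - u^2 - 25*u + 25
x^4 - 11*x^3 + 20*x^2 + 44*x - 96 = (x - 8)*(x - 3)*(x - 2)*(x + 2)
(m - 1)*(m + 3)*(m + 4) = m^3 + 6*m^2 + 5*m - 12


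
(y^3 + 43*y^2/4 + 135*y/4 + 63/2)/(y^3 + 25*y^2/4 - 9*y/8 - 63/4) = 2*(y + 3)/(2*y - 3)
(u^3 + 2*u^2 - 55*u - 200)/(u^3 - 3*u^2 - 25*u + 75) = (u^2 - 3*u - 40)/(u^2 - 8*u + 15)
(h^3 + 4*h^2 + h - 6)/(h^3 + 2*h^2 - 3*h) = (h + 2)/h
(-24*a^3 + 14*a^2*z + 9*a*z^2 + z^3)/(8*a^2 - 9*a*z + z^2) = (24*a^2 + 10*a*z + z^2)/(-8*a + z)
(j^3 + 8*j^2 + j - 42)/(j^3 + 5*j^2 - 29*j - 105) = (j - 2)/(j - 5)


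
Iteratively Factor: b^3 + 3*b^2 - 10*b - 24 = (b - 3)*(b^2 + 6*b + 8) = (b - 3)*(b + 2)*(b + 4)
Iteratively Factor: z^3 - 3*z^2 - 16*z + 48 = (z - 3)*(z^2 - 16) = (z - 4)*(z - 3)*(z + 4)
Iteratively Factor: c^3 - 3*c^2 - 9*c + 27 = (c + 3)*(c^2 - 6*c + 9) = (c - 3)*(c + 3)*(c - 3)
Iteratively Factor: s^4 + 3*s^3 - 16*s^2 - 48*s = (s)*(s^3 + 3*s^2 - 16*s - 48) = s*(s - 4)*(s^2 + 7*s + 12) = s*(s - 4)*(s + 3)*(s + 4)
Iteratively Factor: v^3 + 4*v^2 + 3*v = (v)*(v^2 + 4*v + 3) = v*(v + 1)*(v + 3)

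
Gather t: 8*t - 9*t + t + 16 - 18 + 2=0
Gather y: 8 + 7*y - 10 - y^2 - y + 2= -y^2 + 6*y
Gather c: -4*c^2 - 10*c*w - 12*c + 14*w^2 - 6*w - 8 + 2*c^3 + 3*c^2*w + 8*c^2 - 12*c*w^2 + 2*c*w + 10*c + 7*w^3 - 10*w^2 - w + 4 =2*c^3 + c^2*(3*w + 4) + c*(-12*w^2 - 8*w - 2) + 7*w^3 + 4*w^2 - 7*w - 4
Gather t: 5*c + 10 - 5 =5*c + 5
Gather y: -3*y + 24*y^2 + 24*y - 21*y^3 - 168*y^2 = -21*y^3 - 144*y^2 + 21*y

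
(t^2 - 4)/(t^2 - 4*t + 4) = (t + 2)/(t - 2)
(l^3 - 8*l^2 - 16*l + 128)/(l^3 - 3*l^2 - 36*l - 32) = (l - 4)/(l + 1)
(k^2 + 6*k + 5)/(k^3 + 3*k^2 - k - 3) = (k + 5)/(k^2 + 2*k - 3)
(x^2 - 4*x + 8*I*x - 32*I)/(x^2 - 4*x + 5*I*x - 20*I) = (x + 8*I)/(x + 5*I)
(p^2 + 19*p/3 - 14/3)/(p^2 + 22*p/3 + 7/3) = (3*p - 2)/(3*p + 1)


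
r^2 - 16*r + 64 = (r - 8)^2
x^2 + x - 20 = (x - 4)*(x + 5)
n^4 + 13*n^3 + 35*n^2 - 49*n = n*(n - 1)*(n + 7)^2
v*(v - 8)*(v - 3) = v^3 - 11*v^2 + 24*v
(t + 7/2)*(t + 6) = t^2 + 19*t/2 + 21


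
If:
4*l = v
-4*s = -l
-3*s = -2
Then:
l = 8/3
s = 2/3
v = 32/3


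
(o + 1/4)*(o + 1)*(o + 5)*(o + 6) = o^4 + 49*o^3/4 + 44*o^2 + 161*o/4 + 15/2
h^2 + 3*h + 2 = (h + 1)*(h + 2)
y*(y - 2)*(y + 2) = y^3 - 4*y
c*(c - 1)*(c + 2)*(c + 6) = c^4 + 7*c^3 + 4*c^2 - 12*c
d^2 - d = d*(d - 1)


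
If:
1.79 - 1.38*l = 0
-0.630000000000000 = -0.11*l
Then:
No Solution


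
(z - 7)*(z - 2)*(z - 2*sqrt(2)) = z^3 - 9*z^2 - 2*sqrt(2)*z^2 + 14*z + 18*sqrt(2)*z - 28*sqrt(2)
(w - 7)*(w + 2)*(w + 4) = w^3 - w^2 - 34*w - 56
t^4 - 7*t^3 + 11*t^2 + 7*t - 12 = (t - 4)*(t - 3)*(t - 1)*(t + 1)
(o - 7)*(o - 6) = o^2 - 13*o + 42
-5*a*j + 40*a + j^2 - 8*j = (-5*a + j)*(j - 8)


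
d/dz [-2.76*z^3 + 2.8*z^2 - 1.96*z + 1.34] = -8.28*z^2 + 5.6*z - 1.96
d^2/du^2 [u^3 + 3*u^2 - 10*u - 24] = 6*u + 6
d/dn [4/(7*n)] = -4/(7*n^2)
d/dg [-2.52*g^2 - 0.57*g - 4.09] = -5.04*g - 0.57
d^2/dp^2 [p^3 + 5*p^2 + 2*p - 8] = 6*p + 10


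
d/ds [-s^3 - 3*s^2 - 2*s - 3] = -3*s^2 - 6*s - 2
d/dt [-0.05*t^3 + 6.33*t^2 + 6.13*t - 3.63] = -0.15*t^2 + 12.66*t + 6.13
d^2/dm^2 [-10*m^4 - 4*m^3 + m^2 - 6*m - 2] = -120*m^2 - 24*m + 2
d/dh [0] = 0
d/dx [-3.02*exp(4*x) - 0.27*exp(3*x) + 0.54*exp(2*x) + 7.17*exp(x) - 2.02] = (-12.08*exp(3*x) - 0.81*exp(2*x) + 1.08*exp(x) + 7.17)*exp(x)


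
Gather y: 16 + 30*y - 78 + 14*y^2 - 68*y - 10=14*y^2 - 38*y - 72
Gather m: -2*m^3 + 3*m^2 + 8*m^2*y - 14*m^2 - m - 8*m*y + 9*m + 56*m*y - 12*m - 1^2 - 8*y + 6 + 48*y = -2*m^3 + m^2*(8*y - 11) + m*(48*y - 4) + 40*y + 5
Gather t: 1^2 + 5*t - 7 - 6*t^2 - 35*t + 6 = -6*t^2 - 30*t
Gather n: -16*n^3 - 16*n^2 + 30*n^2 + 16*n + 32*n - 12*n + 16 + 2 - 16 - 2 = -16*n^3 + 14*n^2 + 36*n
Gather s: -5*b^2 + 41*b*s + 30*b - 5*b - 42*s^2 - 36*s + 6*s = -5*b^2 + 25*b - 42*s^2 + s*(41*b - 30)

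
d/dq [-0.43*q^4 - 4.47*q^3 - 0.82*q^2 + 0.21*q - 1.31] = -1.72*q^3 - 13.41*q^2 - 1.64*q + 0.21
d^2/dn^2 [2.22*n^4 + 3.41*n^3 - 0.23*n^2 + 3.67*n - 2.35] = 26.64*n^2 + 20.46*n - 0.46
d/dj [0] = 0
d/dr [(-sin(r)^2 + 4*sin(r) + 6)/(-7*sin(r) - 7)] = (sin(r)^2 + 2*sin(r) + 2)*cos(r)/(7*(sin(r) + 1)^2)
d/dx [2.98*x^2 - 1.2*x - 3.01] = 5.96*x - 1.2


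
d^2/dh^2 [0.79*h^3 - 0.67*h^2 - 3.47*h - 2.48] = 4.74*h - 1.34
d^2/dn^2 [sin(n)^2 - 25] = 2*cos(2*n)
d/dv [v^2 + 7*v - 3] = 2*v + 7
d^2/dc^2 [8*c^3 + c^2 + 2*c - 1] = 48*c + 2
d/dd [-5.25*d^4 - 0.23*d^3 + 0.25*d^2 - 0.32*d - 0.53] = -21.0*d^3 - 0.69*d^2 + 0.5*d - 0.32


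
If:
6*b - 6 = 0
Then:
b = 1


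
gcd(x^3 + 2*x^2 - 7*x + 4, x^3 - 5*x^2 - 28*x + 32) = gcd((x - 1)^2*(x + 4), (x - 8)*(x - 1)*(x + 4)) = x^2 + 3*x - 4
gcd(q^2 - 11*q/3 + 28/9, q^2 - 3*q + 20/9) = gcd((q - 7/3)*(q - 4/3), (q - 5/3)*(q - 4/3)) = q - 4/3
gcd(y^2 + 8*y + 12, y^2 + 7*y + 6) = y + 6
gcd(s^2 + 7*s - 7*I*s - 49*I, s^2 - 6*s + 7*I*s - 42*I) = 1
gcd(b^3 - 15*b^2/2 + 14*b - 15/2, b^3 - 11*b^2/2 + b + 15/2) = b^2 - 13*b/2 + 15/2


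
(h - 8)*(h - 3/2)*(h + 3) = h^3 - 13*h^2/2 - 33*h/2 + 36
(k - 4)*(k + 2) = k^2 - 2*k - 8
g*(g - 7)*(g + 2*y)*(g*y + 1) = g^4*y + 2*g^3*y^2 - 7*g^3*y + g^3 - 14*g^2*y^2 + 2*g^2*y - 7*g^2 - 14*g*y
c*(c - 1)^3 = c^4 - 3*c^3 + 3*c^2 - c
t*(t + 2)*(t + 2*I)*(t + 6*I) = t^4 + 2*t^3 + 8*I*t^3 - 12*t^2 + 16*I*t^2 - 24*t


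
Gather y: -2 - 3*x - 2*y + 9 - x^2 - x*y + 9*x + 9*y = -x^2 + 6*x + y*(7 - x) + 7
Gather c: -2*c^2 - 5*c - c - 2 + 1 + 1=-2*c^2 - 6*c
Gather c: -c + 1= 1 - c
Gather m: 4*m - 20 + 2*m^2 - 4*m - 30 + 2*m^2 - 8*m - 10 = 4*m^2 - 8*m - 60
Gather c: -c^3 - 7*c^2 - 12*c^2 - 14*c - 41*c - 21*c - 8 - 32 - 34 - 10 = -c^3 - 19*c^2 - 76*c - 84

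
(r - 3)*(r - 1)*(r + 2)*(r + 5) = r^4 + 3*r^3 - 15*r^2 - 19*r + 30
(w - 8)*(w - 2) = w^2 - 10*w + 16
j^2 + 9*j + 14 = (j + 2)*(j + 7)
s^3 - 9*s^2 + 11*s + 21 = (s - 7)*(s - 3)*(s + 1)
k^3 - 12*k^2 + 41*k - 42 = (k - 7)*(k - 3)*(k - 2)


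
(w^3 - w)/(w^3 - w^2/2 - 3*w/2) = 2*(w - 1)/(2*w - 3)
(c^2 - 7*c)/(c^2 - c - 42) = c/(c + 6)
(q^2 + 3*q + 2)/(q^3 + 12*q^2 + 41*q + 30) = (q + 2)/(q^2 + 11*q + 30)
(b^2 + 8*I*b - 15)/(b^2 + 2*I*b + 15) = (b + 3*I)/(b - 3*I)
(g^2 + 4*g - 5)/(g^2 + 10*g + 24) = (g^2 + 4*g - 5)/(g^2 + 10*g + 24)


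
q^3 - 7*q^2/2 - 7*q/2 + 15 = (q - 3)*(q - 5/2)*(q + 2)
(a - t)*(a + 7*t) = a^2 + 6*a*t - 7*t^2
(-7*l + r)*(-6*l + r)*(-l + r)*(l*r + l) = -42*l^4*r - 42*l^4 + 55*l^3*r^2 + 55*l^3*r - 14*l^2*r^3 - 14*l^2*r^2 + l*r^4 + l*r^3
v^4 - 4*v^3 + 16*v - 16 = (v - 2)^3*(v + 2)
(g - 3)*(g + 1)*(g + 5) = g^3 + 3*g^2 - 13*g - 15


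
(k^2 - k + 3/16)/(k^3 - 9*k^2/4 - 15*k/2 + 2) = (k - 3/4)/(k^2 - 2*k - 8)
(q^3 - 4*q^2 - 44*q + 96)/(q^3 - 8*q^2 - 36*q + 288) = (q - 2)/(q - 6)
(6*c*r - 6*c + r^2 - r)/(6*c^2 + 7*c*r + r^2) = (r - 1)/(c + r)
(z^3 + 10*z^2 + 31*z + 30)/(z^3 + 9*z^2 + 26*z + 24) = (z + 5)/(z + 4)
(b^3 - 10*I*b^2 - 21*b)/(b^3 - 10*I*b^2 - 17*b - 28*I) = b*(b - 3*I)/(b^2 - 3*I*b + 4)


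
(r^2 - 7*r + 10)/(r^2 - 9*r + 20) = (r - 2)/(r - 4)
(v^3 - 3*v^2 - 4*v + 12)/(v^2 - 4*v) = (v^3 - 3*v^2 - 4*v + 12)/(v*(v - 4))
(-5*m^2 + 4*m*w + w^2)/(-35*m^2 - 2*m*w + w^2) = (-m + w)/(-7*m + w)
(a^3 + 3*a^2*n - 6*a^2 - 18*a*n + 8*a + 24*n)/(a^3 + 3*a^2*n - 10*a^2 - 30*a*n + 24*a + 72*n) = (a - 2)/(a - 6)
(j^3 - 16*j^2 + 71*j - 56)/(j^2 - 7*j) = j - 9 + 8/j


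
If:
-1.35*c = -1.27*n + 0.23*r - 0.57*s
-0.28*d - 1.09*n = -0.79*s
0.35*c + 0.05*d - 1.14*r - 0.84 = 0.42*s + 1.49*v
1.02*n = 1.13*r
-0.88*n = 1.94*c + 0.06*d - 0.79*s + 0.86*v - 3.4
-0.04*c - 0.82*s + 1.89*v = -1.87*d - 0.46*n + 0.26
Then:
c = 3.41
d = 3.83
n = 2.07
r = 1.87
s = 4.21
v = -2.25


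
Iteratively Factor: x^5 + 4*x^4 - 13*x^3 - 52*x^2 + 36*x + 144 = (x + 4)*(x^4 - 13*x^2 + 36) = (x + 2)*(x + 4)*(x^3 - 2*x^2 - 9*x + 18) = (x + 2)*(x + 3)*(x + 4)*(x^2 - 5*x + 6) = (x - 3)*(x + 2)*(x + 3)*(x + 4)*(x - 2)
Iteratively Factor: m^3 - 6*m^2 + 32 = (m - 4)*(m^2 - 2*m - 8) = (m - 4)^2*(m + 2)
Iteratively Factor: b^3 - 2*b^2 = (b)*(b^2 - 2*b) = b*(b - 2)*(b)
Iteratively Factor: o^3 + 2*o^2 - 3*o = (o + 3)*(o^2 - o) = (o - 1)*(o + 3)*(o)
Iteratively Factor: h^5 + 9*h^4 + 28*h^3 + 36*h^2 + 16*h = (h + 2)*(h^4 + 7*h^3 + 14*h^2 + 8*h) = h*(h + 2)*(h^3 + 7*h^2 + 14*h + 8) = h*(h + 2)*(h + 4)*(h^2 + 3*h + 2) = h*(h + 1)*(h + 2)*(h + 4)*(h + 2)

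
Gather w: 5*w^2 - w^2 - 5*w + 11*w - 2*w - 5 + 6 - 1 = 4*w^2 + 4*w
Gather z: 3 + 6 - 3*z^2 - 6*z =-3*z^2 - 6*z + 9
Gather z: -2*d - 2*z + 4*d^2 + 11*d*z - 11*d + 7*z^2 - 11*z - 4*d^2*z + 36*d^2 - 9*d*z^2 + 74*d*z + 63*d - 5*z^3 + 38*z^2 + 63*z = 40*d^2 + 50*d - 5*z^3 + z^2*(45 - 9*d) + z*(-4*d^2 + 85*d + 50)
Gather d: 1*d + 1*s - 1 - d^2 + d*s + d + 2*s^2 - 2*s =-d^2 + d*(s + 2) + 2*s^2 - s - 1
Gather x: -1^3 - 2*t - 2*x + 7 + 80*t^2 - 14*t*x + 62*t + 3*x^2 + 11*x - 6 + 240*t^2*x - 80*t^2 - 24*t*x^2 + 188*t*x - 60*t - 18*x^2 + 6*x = x^2*(-24*t - 15) + x*(240*t^2 + 174*t + 15)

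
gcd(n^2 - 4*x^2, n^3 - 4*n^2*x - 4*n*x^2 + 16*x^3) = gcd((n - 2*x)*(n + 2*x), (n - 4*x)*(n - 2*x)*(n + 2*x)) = -n^2 + 4*x^2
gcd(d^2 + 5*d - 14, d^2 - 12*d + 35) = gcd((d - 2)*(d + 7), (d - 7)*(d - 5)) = 1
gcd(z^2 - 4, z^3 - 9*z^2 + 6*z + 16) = z - 2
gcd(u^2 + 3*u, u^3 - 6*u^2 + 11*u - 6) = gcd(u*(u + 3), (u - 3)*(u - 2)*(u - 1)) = 1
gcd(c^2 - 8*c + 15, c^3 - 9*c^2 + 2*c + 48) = c - 3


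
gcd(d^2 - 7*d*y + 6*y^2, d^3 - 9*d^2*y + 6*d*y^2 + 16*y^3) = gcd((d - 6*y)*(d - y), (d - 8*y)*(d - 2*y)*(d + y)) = 1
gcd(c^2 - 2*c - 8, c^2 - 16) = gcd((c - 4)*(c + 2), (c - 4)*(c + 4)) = c - 4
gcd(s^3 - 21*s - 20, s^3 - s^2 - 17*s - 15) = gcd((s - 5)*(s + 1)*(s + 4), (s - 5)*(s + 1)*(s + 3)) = s^2 - 4*s - 5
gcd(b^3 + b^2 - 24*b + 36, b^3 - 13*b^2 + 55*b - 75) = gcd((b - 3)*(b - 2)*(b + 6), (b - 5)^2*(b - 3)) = b - 3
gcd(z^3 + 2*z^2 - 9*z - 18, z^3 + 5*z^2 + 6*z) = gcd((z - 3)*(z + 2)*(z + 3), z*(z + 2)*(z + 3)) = z^2 + 5*z + 6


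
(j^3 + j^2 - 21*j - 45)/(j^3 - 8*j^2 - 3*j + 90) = (j + 3)/(j - 6)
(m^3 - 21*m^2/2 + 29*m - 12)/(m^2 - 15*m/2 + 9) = (2*m^2 - 9*m + 4)/(2*m - 3)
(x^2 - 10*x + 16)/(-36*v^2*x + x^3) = (-x^2 + 10*x - 16)/(x*(36*v^2 - x^2))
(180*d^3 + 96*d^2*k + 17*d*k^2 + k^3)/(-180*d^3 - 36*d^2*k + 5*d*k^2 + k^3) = (-6*d - k)/(6*d - k)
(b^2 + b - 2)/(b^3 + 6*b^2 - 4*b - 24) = (b - 1)/(b^2 + 4*b - 12)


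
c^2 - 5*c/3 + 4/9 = (c - 4/3)*(c - 1/3)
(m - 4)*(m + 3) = m^2 - m - 12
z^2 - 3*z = z*(z - 3)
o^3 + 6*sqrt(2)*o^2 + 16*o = o*(o + 2*sqrt(2))*(o + 4*sqrt(2))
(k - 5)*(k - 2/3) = k^2 - 17*k/3 + 10/3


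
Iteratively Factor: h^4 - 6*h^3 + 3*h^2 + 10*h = (h - 2)*(h^3 - 4*h^2 - 5*h) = (h - 2)*(h + 1)*(h^2 - 5*h) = (h - 5)*(h - 2)*(h + 1)*(h)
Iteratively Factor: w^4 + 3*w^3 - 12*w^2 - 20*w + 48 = (w - 2)*(w^3 + 5*w^2 - 2*w - 24) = (w - 2)*(w + 4)*(w^2 + w - 6) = (w - 2)*(w + 3)*(w + 4)*(w - 2)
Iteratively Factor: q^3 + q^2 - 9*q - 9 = (q + 1)*(q^2 - 9) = (q + 1)*(q + 3)*(q - 3)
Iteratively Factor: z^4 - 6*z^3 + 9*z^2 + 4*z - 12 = (z - 3)*(z^3 - 3*z^2 + 4) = (z - 3)*(z - 2)*(z^2 - z - 2) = (z - 3)*(z - 2)^2*(z + 1)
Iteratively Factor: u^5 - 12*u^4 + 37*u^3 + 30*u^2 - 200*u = (u - 5)*(u^4 - 7*u^3 + 2*u^2 + 40*u) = (u - 5)^2*(u^3 - 2*u^2 - 8*u) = (u - 5)^2*(u + 2)*(u^2 - 4*u) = (u - 5)^2*(u - 4)*(u + 2)*(u)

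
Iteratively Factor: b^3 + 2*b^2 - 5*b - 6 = (b + 3)*(b^2 - b - 2) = (b - 2)*(b + 3)*(b + 1)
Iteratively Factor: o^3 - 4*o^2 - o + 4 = (o + 1)*(o^2 - 5*o + 4) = (o - 4)*(o + 1)*(o - 1)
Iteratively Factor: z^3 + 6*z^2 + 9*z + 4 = (z + 4)*(z^2 + 2*z + 1) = (z + 1)*(z + 4)*(z + 1)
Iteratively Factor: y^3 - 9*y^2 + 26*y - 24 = (y - 3)*(y^2 - 6*y + 8) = (y - 4)*(y - 3)*(y - 2)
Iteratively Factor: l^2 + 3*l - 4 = (l + 4)*(l - 1)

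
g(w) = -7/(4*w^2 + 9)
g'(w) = 56*w/(4*w^2 + 9)^2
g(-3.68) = -0.11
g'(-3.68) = -0.05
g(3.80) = -0.10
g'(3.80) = 0.05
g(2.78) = -0.18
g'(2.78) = 0.10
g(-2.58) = -0.20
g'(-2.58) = -0.11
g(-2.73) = -0.18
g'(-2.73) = -0.10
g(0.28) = -0.75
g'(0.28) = 0.18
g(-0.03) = -0.78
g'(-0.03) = -0.02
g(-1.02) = -0.53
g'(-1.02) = -0.33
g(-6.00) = -0.05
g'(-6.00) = -0.01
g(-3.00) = -0.16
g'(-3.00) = -0.08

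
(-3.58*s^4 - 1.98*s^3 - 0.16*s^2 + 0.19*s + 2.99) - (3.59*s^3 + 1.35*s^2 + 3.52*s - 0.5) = -3.58*s^4 - 5.57*s^3 - 1.51*s^2 - 3.33*s + 3.49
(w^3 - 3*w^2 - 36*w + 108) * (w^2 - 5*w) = w^5 - 8*w^4 - 21*w^3 + 288*w^2 - 540*w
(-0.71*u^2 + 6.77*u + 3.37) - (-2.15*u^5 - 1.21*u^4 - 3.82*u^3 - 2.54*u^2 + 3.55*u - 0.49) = 2.15*u^5 + 1.21*u^4 + 3.82*u^3 + 1.83*u^2 + 3.22*u + 3.86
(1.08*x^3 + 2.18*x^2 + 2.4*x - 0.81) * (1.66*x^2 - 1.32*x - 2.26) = 1.7928*x^5 + 2.1932*x^4 - 1.3344*x^3 - 9.4394*x^2 - 4.3548*x + 1.8306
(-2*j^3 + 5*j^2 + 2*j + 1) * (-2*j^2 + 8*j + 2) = 4*j^5 - 26*j^4 + 32*j^3 + 24*j^2 + 12*j + 2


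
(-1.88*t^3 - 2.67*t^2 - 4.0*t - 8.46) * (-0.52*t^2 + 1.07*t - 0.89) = 0.9776*t^5 - 0.6232*t^4 + 0.8963*t^3 + 2.4955*t^2 - 5.4922*t + 7.5294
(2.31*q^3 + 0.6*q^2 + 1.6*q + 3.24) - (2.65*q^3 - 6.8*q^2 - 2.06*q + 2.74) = -0.34*q^3 + 7.4*q^2 + 3.66*q + 0.5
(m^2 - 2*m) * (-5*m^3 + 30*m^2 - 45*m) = -5*m^5 + 40*m^4 - 105*m^3 + 90*m^2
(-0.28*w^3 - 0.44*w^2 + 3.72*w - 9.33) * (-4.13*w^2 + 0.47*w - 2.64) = 1.1564*w^5 + 1.6856*w^4 - 14.8312*w^3 + 41.4429*w^2 - 14.2059*w + 24.6312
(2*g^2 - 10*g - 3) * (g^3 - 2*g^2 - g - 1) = 2*g^5 - 14*g^4 + 15*g^3 + 14*g^2 + 13*g + 3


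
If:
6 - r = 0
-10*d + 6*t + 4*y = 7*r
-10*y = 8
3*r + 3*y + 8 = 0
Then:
No Solution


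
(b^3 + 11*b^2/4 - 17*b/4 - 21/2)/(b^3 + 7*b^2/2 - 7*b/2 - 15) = (4*b + 7)/(2*(2*b + 5))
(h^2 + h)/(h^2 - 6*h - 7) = h/(h - 7)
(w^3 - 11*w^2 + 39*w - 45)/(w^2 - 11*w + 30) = (w^2 - 6*w + 9)/(w - 6)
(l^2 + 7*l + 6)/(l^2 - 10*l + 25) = (l^2 + 7*l + 6)/(l^2 - 10*l + 25)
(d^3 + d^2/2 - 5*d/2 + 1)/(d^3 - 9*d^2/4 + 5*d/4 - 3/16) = 8*(d^2 + d - 2)/(8*d^2 - 14*d + 3)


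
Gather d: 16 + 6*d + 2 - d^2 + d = -d^2 + 7*d + 18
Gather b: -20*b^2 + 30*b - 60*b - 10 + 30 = -20*b^2 - 30*b + 20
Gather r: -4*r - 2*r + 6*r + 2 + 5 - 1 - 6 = 0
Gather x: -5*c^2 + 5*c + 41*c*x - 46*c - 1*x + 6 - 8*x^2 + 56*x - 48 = -5*c^2 - 41*c - 8*x^2 + x*(41*c + 55) - 42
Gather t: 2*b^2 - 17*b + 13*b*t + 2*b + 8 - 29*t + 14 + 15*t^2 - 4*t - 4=2*b^2 - 15*b + 15*t^2 + t*(13*b - 33) + 18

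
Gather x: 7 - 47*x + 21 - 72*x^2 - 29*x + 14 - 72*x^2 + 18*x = -144*x^2 - 58*x + 42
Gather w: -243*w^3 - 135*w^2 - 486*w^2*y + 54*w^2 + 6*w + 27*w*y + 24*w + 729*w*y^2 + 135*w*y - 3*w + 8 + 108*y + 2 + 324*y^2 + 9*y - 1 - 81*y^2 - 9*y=-243*w^3 + w^2*(-486*y - 81) + w*(729*y^2 + 162*y + 27) + 243*y^2 + 108*y + 9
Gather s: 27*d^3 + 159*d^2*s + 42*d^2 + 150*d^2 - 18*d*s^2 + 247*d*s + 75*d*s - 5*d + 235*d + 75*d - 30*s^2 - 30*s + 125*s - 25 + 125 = 27*d^3 + 192*d^2 + 305*d + s^2*(-18*d - 30) + s*(159*d^2 + 322*d + 95) + 100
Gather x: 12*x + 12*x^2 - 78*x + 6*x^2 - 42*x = 18*x^2 - 108*x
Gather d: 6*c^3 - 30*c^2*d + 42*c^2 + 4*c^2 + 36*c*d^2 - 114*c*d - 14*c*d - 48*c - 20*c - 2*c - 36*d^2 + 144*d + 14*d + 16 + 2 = 6*c^3 + 46*c^2 - 70*c + d^2*(36*c - 36) + d*(-30*c^2 - 128*c + 158) + 18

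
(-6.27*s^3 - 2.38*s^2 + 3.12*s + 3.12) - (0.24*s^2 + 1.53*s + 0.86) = -6.27*s^3 - 2.62*s^2 + 1.59*s + 2.26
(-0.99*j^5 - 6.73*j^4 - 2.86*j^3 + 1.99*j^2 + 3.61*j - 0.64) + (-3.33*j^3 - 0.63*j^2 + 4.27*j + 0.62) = -0.99*j^5 - 6.73*j^4 - 6.19*j^3 + 1.36*j^2 + 7.88*j - 0.02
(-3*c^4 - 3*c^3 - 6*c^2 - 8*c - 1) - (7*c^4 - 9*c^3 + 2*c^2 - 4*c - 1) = -10*c^4 + 6*c^3 - 8*c^2 - 4*c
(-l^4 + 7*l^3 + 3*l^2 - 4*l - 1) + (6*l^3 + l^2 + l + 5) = -l^4 + 13*l^3 + 4*l^2 - 3*l + 4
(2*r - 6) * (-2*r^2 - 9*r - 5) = -4*r^3 - 6*r^2 + 44*r + 30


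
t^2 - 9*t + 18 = (t - 6)*(t - 3)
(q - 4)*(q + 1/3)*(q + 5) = q^3 + 4*q^2/3 - 59*q/3 - 20/3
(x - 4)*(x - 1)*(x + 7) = x^3 + 2*x^2 - 31*x + 28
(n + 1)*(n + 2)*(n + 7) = n^3 + 10*n^2 + 23*n + 14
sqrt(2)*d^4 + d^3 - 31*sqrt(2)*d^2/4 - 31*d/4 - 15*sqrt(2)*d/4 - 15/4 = (d - 3)*(d + 5/2)*(d + sqrt(2)/2)*(sqrt(2)*d + sqrt(2)/2)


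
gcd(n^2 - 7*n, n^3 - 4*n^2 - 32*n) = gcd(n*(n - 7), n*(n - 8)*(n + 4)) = n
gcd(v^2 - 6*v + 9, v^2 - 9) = v - 3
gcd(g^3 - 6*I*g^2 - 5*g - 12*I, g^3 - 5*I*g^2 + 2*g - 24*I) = g^2 - 7*I*g - 12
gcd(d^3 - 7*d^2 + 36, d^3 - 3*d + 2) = d + 2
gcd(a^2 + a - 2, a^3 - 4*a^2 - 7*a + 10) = a^2 + a - 2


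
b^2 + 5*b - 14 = (b - 2)*(b + 7)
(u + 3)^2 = u^2 + 6*u + 9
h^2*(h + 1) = h^3 + h^2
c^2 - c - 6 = (c - 3)*(c + 2)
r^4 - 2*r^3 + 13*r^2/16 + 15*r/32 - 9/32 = (r - 1)*(r - 3/4)^2*(r + 1/2)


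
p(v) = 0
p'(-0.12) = 0.00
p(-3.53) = 0.00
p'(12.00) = 0.00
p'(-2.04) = 0.00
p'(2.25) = 0.00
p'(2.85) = 0.00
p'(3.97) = 0.00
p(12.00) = 0.00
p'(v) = 0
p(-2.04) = 0.00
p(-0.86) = 0.00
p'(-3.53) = 0.00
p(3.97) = 0.00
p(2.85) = 0.00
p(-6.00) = 0.00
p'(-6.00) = 0.00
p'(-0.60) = 0.00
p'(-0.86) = 0.00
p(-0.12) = 0.00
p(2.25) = 0.00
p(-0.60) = 0.00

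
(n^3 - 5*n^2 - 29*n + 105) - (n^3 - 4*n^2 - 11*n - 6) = -n^2 - 18*n + 111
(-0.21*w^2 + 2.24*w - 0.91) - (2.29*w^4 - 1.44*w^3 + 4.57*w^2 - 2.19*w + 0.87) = -2.29*w^4 + 1.44*w^3 - 4.78*w^2 + 4.43*w - 1.78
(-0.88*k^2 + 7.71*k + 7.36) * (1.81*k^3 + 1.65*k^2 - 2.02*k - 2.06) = -1.5928*k^5 + 12.5031*k^4 + 27.8207*k^3 - 1.6174*k^2 - 30.7498*k - 15.1616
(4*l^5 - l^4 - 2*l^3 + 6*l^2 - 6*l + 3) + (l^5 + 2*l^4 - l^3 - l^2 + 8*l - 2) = 5*l^5 + l^4 - 3*l^3 + 5*l^2 + 2*l + 1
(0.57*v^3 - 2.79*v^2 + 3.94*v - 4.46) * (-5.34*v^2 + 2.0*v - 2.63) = -3.0438*v^5 + 16.0386*v^4 - 28.1187*v^3 + 39.0341*v^2 - 19.2822*v + 11.7298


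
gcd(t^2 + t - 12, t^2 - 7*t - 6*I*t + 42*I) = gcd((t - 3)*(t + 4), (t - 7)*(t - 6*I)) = 1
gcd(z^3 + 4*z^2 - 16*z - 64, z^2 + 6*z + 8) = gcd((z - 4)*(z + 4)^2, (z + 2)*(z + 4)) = z + 4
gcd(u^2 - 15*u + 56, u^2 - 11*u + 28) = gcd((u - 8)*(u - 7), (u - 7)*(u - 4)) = u - 7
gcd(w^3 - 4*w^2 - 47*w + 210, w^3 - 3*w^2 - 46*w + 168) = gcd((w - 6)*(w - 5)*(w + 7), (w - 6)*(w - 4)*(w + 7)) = w^2 + w - 42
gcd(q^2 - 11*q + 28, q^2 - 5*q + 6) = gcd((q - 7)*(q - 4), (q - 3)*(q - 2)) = 1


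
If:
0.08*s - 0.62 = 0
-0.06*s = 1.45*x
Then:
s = 7.75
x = -0.32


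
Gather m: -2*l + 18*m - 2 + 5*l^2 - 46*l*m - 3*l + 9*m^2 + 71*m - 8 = 5*l^2 - 5*l + 9*m^2 + m*(89 - 46*l) - 10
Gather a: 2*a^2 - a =2*a^2 - a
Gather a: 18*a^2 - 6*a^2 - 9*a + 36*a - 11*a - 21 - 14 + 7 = 12*a^2 + 16*a - 28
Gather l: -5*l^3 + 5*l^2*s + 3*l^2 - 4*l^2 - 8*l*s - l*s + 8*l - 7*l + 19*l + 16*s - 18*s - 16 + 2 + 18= -5*l^3 + l^2*(5*s - 1) + l*(20 - 9*s) - 2*s + 4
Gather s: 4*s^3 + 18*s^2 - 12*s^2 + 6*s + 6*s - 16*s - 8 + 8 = 4*s^3 + 6*s^2 - 4*s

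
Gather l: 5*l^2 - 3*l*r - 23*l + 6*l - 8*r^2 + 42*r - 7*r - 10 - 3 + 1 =5*l^2 + l*(-3*r - 17) - 8*r^2 + 35*r - 12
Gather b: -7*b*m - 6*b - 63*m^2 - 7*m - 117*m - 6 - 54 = b*(-7*m - 6) - 63*m^2 - 124*m - 60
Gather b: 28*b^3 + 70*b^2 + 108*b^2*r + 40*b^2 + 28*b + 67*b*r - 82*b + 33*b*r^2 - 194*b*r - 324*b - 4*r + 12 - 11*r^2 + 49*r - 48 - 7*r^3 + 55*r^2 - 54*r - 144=28*b^3 + b^2*(108*r + 110) + b*(33*r^2 - 127*r - 378) - 7*r^3 + 44*r^2 - 9*r - 180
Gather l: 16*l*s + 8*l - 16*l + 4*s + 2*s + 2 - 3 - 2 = l*(16*s - 8) + 6*s - 3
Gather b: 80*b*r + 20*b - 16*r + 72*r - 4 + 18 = b*(80*r + 20) + 56*r + 14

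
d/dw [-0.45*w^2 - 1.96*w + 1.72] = -0.9*w - 1.96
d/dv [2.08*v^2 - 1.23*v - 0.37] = 4.16*v - 1.23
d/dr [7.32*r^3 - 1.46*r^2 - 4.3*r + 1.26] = 21.96*r^2 - 2.92*r - 4.3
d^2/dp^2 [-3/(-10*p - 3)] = 600/(10*p + 3)^3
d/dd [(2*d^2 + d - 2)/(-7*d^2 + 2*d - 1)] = (11*d^2 - 32*d + 3)/(49*d^4 - 28*d^3 + 18*d^2 - 4*d + 1)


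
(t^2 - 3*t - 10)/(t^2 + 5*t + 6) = (t - 5)/(t + 3)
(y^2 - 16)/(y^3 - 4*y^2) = (y + 4)/y^2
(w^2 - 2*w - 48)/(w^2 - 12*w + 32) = (w + 6)/(w - 4)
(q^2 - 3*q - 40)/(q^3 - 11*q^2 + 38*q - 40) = (q^2 - 3*q - 40)/(q^3 - 11*q^2 + 38*q - 40)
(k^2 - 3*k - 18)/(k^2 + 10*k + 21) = (k - 6)/(k + 7)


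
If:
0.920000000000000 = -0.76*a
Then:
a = -1.21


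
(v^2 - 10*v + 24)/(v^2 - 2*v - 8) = (v - 6)/(v + 2)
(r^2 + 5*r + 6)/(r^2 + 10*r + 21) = (r + 2)/(r + 7)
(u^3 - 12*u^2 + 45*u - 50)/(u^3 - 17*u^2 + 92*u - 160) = (u^2 - 7*u + 10)/(u^2 - 12*u + 32)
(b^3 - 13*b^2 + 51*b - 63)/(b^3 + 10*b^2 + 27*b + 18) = (b^3 - 13*b^2 + 51*b - 63)/(b^3 + 10*b^2 + 27*b + 18)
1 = 1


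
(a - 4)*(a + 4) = a^2 - 16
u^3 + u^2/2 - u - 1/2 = (u - 1)*(u + 1/2)*(u + 1)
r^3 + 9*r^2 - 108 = (r - 3)*(r + 6)^2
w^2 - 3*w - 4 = (w - 4)*(w + 1)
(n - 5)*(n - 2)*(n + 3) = n^3 - 4*n^2 - 11*n + 30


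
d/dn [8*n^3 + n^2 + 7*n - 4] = 24*n^2 + 2*n + 7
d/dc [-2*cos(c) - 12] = 2*sin(c)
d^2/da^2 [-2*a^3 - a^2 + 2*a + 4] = -12*a - 2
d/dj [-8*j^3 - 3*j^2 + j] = -24*j^2 - 6*j + 1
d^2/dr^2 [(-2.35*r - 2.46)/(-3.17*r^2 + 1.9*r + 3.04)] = ((-44.697*r - 6.6664)*(-3.17*r^2 + 1.9*r + 3.04) - (2.35*r + 2.46)*(6.34*r - 1.9)*(12.68*r - 3.8))/(-3.17*r^2 + 1.9*r + 3.04)^3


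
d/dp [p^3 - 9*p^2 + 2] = 3*p*(p - 6)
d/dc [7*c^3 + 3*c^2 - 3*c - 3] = 21*c^2 + 6*c - 3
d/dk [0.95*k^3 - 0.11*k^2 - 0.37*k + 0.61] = 2.85*k^2 - 0.22*k - 0.37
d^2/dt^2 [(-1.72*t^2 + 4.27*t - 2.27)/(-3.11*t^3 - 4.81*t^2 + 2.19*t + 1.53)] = (33.272024*t^6 - 247.799202*t^5 - 49.4956500000001*t^4 + 438.383612*t^3 + 54.481908*t^2 - 267.208938*t + 91.85319)/(30.080231*t^9 + 139.568403*t^8 + 152.314116*t^7 - 129.672872*t^6 - 244.581102*t^5 + 25.537086*t^4 + 108.03834*t^3 + 11.765088*t^2 - 15.379713*t - 3.581577)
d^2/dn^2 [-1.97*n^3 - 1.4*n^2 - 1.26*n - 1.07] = -11.82*n - 2.8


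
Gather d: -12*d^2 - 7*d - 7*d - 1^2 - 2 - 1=-12*d^2 - 14*d - 4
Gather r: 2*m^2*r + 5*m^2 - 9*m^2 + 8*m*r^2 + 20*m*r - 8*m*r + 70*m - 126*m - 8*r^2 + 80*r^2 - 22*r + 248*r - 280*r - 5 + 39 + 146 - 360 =-4*m^2 - 56*m + r^2*(8*m + 72) + r*(2*m^2 + 12*m - 54) - 180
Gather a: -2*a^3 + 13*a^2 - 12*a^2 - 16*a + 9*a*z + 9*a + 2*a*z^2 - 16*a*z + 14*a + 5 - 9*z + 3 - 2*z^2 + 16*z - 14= -2*a^3 + a^2 + a*(2*z^2 - 7*z + 7) - 2*z^2 + 7*z - 6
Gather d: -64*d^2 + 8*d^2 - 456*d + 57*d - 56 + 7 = -56*d^2 - 399*d - 49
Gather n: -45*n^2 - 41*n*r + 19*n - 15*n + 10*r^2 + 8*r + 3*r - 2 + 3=-45*n^2 + n*(4 - 41*r) + 10*r^2 + 11*r + 1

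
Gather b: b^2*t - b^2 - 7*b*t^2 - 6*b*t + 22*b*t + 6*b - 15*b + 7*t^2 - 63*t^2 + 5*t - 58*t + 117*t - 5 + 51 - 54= b^2*(t - 1) + b*(-7*t^2 + 16*t - 9) - 56*t^2 + 64*t - 8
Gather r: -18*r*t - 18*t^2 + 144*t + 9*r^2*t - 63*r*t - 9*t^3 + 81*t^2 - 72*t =9*r^2*t - 81*r*t - 9*t^3 + 63*t^2 + 72*t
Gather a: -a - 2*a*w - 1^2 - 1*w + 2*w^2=a*(-2*w - 1) + 2*w^2 - w - 1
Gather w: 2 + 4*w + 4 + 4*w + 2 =8*w + 8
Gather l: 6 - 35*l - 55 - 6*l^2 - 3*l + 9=-6*l^2 - 38*l - 40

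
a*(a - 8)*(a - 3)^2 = a^4 - 14*a^3 + 57*a^2 - 72*a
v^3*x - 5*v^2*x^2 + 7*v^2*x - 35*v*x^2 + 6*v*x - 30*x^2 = (v + 6)*(v - 5*x)*(v*x + x)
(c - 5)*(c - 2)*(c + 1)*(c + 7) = c^4 + c^3 - 39*c^2 + 31*c + 70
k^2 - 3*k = k*(k - 3)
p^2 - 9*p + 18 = (p - 6)*(p - 3)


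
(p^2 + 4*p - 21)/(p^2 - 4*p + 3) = (p + 7)/(p - 1)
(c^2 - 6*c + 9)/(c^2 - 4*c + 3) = (c - 3)/(c - 1)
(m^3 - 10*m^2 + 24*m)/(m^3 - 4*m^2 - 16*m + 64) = m*(m - 6)/(m^2 - 16)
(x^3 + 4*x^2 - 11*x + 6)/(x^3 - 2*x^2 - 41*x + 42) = (x - 1)/(x - 7)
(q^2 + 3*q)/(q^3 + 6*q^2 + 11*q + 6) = q/(q^2 + 3*q + 2)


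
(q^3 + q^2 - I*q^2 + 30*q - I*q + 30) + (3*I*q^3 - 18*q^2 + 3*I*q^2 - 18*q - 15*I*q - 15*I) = q^3 + 3*I*q^3 - 17*q^2 + 2*I*q^2 + 12*q - 16*I*q + 30 - 15*I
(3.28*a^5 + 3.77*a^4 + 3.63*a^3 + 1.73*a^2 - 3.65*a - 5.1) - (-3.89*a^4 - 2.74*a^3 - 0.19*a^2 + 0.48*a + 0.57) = 3.28*a^5 + 7.66*a^4 + 6.37*a^3 + 1.92*a^2 - 4.13*a - 5.67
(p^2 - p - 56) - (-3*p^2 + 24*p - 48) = 4*p^2 - 25*p - 8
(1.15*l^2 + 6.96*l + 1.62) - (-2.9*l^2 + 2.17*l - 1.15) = 4.05*l^2 + 4.79*l + 2.77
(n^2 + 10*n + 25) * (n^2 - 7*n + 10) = n^4 + 3*n^3 - 35*n^2 - 75*n + 250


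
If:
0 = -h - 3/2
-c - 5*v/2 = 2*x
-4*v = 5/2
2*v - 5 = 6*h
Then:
No Solution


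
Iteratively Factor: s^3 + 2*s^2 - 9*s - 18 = (s - 3)*(s^2 + 5*s + 6) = (s - 3)*(s + 3)*(s + 2)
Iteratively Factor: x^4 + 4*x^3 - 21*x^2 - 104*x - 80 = (x + 4)*(x^3 - 21*x - 20) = (x - 5)*(x + 4)*(x^2 + 5*x + 4) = (x - 5)*(x + 1)*(x + 4)*(x + 4)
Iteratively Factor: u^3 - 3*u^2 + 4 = (u - 2)*(u^2 - u - 2) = (u - 2)*(u + 1)*(u - 2)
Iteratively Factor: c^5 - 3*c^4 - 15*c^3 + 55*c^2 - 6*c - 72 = (c + 1)*(c^4 - 4*c^3 - 11*c^2 + 66*c - 72) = (c - 2)*(c + 1)*(c^3 - 2*c^2 - 15*c + 36) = (c - 3)*(c - 2)*(c + 1)*(c^2 + c - 12) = (c - 3)*(c - 2)*(c + 1)*(c + 4)*(c - 3)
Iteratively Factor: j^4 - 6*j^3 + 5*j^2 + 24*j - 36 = (j - 3)*(j^3 - 3*j^2 - 4*j + 12) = (j - 3)*(j - 2)*(j^2 - j - 6) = (j - 3)*(j - 2)*(j + 2)*(j - 3)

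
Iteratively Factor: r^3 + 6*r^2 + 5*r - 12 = (r + 3)*(r^2 + 3*r - 4) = (r + 3)*(r + 4)*(r - 1)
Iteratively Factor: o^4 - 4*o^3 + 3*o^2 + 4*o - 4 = (o - 2)*(o^3 - 2*o^2 - o + 2) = (o - 2)^2*(o^2 - 1) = (o - 2)^2*(o - 1)*(o + 1)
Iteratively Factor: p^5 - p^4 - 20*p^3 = (p)*(p^4 - p^3 - 20*p^2) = p^2*(p^3 - p^2 - 20*p) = p^2*(p - 5)*(p^2 + 4*p) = p^3*(p - 5)*(p + 4)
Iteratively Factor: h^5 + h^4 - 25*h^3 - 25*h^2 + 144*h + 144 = (h + 1)*(h^4 - 25*h^2 + 144) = (h - 4)*(h + 1)*(h^3 + 4*h^2 - 9*h - 36) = (h - 4)*(h + 1)*(h + 3)*(h^2 + h - 12) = (h - 4)*(h + 1)*(h + 3)*(h + 4)*(h - 3)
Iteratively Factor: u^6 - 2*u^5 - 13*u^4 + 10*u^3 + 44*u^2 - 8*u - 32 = (u + 1)*(u^5 - 3*u^4 - 10*u^3 + 20*u^2 + 24*u - 32) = (u + 1)*(u + 2)*(u^4 - 5*u^3 + 20*u - 16) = (u - 4)*(u + 1)*(u + 2)*(u^3 - u^2 - 4*u + 4) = (u - 4)*(u - 1)*(u + 1)*(u + 2)*(u^2 - 4) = (u - 4)*(u - 2)*(u - 1)*(u + 1)*(u + 2)*(u + 2)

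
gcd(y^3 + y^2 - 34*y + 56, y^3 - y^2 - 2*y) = y - 2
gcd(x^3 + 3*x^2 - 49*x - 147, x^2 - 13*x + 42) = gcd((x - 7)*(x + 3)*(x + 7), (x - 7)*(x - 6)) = x - 7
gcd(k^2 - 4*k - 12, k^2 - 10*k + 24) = k - 6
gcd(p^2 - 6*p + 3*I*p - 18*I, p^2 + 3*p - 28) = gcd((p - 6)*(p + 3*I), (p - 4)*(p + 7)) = 1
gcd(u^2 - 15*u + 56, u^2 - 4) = 1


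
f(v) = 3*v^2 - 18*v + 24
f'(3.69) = 4.14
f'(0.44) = -15.36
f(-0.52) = 34.17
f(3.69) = -1.57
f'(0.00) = -18.00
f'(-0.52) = -21.12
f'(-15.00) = -108.00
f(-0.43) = 32.29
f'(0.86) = -12.84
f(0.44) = 16.66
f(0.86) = 10.74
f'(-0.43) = -20.58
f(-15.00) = 969.00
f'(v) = 6*v - 18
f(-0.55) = 34.81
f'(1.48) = -9.12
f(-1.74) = 64.40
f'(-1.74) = -28.44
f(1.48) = 3.93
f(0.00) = 24.00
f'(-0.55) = -21.30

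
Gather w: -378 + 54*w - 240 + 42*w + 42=96*w - 576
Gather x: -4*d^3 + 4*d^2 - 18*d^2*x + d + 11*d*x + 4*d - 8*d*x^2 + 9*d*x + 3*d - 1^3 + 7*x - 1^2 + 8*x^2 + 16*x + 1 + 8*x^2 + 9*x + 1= -4*d^3 + 4*d^2 + 8*d + x^2*(16 - 8*d) + x*(-18*d^2 + 20*d + 32)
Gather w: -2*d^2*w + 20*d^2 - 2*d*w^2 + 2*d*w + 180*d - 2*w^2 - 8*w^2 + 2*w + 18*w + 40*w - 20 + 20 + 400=20*d^2 + 180*d + w^2*(-2*d - 10) + w*(-2*d^2 + 2*d + 60) + 400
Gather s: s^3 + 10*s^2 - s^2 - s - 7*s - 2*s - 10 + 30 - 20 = s^3 + 9*s^2 - 10*s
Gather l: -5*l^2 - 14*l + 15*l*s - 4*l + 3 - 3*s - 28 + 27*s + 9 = -5*l^2 + l*(15*s - 18) + 24*s - 16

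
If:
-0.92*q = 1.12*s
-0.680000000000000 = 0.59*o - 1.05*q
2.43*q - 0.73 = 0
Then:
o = -0.62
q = 0.30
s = -0.25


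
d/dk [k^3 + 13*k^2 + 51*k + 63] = 3*k^2 + 26*k + 51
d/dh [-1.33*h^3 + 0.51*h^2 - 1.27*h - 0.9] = -3.99*h^2 + 1.02*h - 1.27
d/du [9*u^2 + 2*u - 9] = 18*u + 2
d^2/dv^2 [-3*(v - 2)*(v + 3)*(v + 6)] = -18*v - 42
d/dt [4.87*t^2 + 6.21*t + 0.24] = 9.74*t + 6.21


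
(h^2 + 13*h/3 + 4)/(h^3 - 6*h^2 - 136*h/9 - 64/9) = 3*(h + 3)/(3*h^2 - 22*h - 16)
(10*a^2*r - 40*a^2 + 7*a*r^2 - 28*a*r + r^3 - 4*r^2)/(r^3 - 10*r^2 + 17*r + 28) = (10*a^2 + 7*a*r + r^2)/(r^2 - 6*r - 7)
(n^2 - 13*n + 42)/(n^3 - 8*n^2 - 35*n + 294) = (n - 6)/(n^2 - n - 42)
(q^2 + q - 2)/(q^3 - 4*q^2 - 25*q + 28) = (q + 2)/(q^2 - 3*q - 28)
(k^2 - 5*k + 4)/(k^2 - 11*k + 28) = (k - 1)/(k - 7)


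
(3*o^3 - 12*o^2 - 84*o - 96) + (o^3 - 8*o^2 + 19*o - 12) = 4*o^3 - 20*o^2 - 65*o - 108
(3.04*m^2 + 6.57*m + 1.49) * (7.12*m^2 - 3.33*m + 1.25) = 21.6448*m^4 + 36.6552*m^3 - 7.4693*m^2 + 3.2508*m + 1.8625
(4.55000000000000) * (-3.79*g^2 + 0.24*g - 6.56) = -17.2445*g^2 + 1.092*g - 29.848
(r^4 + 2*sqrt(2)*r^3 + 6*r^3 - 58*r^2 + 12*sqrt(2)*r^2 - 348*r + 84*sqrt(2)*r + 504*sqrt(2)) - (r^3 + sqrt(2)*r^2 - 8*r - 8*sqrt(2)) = r^4 + 2*sqrt(2)*r^3 + 5*r^3 - 58*r^2 + 11*sqrt(2)*r^2 - 340*r + 84*sqrt(2)*r + 512*sqrt(2)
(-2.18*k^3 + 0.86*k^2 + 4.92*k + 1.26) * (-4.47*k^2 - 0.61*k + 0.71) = 9.7446*k^5 - 2.5144*k^4 - 24.0648*k^3 - 8.0228*k^2 + 2.7246*k + 0.8946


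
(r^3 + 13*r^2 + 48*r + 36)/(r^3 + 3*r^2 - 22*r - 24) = (r + 6)/(r - 4)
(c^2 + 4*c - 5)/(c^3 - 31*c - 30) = (c - 1)/(c^2 - 5*c - 6)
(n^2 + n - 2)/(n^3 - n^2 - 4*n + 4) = 1/(n - 2)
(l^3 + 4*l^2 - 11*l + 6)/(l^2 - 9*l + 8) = (l^2 + 5*l - 6)/(l - 8)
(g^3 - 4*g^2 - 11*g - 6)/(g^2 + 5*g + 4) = (g^2 - 5*g - 6)/(g + 4)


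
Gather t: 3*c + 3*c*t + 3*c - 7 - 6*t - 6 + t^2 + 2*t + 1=6*c + t^2 + t*(3*c - 4) - 12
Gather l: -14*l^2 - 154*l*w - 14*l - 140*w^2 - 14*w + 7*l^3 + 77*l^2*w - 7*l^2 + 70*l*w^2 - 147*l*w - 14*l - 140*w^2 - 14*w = 7*l^3 + l^2*(77*w - 21) + l*(70*w^2 - 301*w - 28) - 280*w^2 - 28*w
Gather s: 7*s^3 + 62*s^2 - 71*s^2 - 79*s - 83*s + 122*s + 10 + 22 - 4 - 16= 7*s^3 - 9*s^2 - 40*s + 12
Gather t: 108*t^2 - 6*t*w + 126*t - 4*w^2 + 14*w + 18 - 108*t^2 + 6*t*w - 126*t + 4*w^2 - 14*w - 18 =0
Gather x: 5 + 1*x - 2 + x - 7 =2*x - 4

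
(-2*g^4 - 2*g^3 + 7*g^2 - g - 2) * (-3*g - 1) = 6*g^5 + 8*g^4 - 19*g^3 - 4*g^2 + 7*g + 2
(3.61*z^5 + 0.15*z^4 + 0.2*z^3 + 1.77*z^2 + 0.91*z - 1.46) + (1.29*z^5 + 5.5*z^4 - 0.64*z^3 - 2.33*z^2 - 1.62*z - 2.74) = 4.9*z^5 + 5.65*z^4 - 0.44*z^3 - 0.56*z^2 - 0.71*z - 4.2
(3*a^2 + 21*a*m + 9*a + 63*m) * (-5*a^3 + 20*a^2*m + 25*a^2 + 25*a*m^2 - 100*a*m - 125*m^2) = -15*a^5 - 45*a^4*m + 30*a^4 + 495*a^3*m^2 + 90*a^3*m + 225*a^3 + 525*a^2*m^3 - 990*a^2*m^2 + 675*a^2*m - 1050*a*m^3 - 7425*a*m^2 - 7875*m^3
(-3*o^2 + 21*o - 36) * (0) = 0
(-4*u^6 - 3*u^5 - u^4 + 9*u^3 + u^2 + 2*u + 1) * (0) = 0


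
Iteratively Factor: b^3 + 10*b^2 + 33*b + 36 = (b + 3)*(b^2 + 7*b + 12) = (b + 3)^2*(b + 4)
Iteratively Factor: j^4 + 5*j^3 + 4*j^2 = (j)*(j^3 + 5*j^2 + 4*j) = j*(j + 1)*(j^2 + 4*j) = j^2*(j + 1)*(j + 4)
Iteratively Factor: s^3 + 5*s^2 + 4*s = (s)*(s^2 + 5*s + 4) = s*(s + 4)*(s + 1)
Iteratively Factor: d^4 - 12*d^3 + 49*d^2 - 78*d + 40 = (d - 2)*(d^3 - 10*d^2 + 29*d - 20) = (d - 4)*(d - 2)*(d^2 - 6*d + 5) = (d - 4)*(d - 2)*(d - 1)*(d - 5)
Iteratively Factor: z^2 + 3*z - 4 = (z - 1)*(z + 4)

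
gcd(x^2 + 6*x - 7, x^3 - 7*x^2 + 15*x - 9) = x - 1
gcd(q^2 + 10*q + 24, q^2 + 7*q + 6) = q + 6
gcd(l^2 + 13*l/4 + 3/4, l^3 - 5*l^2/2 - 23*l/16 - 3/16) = l + 1/4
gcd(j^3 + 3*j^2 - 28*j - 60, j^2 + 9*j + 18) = j + 6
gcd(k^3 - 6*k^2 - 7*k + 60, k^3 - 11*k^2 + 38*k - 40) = k^2 - 9*k + 20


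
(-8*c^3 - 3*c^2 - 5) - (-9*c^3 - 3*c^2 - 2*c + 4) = c^3 + 2*c - 9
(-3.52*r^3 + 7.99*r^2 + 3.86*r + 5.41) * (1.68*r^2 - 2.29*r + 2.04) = -5.9136*r^5 + 21.484*r^4 - 18.9931*r^3 + 16.549*r^2 - 4.5145*r + 11.0364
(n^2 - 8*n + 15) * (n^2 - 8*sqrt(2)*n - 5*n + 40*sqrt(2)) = n^4 - 13*n^3 - 8*sqrt(2)*n^3 + 55*n^2 + 104*sqrt(2)*n^2 - 440*sqrt(2)*n - 75*n + 600*sqrt(2)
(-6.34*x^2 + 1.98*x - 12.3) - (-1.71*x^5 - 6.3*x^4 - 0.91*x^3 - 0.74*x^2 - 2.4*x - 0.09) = 1.71*x^5 + 6.3*x^4 + 0.91*x^3 - 5.6*x^2 + 4.38*x - 12.21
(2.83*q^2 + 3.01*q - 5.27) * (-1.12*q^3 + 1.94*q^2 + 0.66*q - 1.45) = -3.1696*q^5 + 2.119*q^4 + 13.6096*q^3 - 12.3407*q^2 - 7.8427*q + 7.6415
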